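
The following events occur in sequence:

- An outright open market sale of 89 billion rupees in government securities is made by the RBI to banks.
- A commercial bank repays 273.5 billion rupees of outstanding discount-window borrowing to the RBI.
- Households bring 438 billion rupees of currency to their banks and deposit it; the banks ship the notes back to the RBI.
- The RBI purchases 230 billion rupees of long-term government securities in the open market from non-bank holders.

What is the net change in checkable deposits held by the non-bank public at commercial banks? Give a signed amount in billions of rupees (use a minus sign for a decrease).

+668 billion

OMO sale (to banks) 89 billion rupees: the counterparty is a bank, so public deposits are unchanged → 0.
Discount-window repayment 273.5 billion rupees: the counterparty is a bank, so public deposits are unchanged → 0.
Currency deposit 438 billion rupees: non-bank counterparties' bank balances rise → +438B.
Asset purchase (from non-banks) 230 billion rupees: non-bank counterparties' bank balances rise → +230B.
Net: 0 + 0 + 438 + 230 = +668 billion.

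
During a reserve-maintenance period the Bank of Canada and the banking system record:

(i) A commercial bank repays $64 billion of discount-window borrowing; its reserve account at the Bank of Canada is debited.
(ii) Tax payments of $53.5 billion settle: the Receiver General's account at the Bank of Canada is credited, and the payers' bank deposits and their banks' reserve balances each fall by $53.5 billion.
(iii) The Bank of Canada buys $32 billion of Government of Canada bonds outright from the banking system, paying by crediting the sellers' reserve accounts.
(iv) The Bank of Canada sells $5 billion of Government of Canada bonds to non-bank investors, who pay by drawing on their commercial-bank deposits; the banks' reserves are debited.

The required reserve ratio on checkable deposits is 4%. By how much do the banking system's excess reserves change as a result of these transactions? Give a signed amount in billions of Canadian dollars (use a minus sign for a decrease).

-$88.16 billion

Discount-window repayment $64 billion: reserves −$64B, deposits 0.
Government account inflow $53.5 billion: reserves −$53.5B, deposits −$53.5B.
OMO purchase (from banks) $32 billion: reserves +$32B, deposits 0.
Asset sale (to non-banks) $5 billion: reserves −$5B, deposits −$5B.
Totals: Δreserves = −$90.5B, Δdeposits = −$58.5B.
Δrequired reserves = 4% × −$58.5B = −$2.34B.
Δexcess reserves = Δreserves − Δrequired = −$90.5B − (−$2.34B) = -$88.16 billion.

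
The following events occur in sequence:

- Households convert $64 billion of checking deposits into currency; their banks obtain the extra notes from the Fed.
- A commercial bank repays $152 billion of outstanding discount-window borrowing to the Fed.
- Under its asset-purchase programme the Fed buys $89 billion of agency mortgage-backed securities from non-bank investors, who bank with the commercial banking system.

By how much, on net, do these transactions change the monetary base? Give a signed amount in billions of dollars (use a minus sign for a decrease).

Currency withdrawal $64 billion: just a shift between currency and reserves — both are base money → 0.
Discount-window repayment $152 billion: Fed balance sheet contracts → −$152B.
Asset purchase (from non-banks) $89 billion: Fed balance sheet expands → +$89B.
Net: 0 − 152 + 89 = -$63 billion.

-$63 billion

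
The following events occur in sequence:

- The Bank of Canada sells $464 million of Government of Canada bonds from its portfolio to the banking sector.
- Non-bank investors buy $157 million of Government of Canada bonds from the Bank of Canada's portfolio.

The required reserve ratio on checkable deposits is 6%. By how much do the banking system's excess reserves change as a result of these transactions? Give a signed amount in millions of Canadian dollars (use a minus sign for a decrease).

-$611.58 million

OMO sale (to banks) $464 million: reserves −$464M, deposits 0.
Asset sale (to non-banks) $157 million: reserves −$157M, deposits −$157M.
Totals: Δreserves = −$621M, Δdeposits = −$157M.
Δrequired reserves = 6% × −$157M = −$9.42M.
Δexcess reserves = Δreserves − Δrequired = −$621M − (−$9.42M) = -$611.58 million.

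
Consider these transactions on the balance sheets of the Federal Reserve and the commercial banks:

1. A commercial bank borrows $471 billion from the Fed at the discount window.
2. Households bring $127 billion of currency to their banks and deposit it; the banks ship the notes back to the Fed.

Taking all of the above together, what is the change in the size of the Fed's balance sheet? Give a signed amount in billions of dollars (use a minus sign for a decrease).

+$471 billion

Fed balance sheet:
  Assets:      Loans to banks +$471B
  Liabilities: Bank reserves +$598B, Currency in circulation −$127B
Commercial banking system:
  Assets:      Reserves at CB +$598B
  Liabilities: Checkable deposits +$127B, Borrowings from CB +$471B
Change in total Fed assets = +$471 billion.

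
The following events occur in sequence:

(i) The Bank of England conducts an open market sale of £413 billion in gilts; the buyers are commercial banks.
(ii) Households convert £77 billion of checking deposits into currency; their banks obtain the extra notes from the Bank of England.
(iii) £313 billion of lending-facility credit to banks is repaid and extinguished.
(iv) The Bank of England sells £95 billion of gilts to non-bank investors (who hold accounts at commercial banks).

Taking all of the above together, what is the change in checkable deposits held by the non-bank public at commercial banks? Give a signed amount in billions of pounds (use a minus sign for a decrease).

-£172 billion

Bank of England balance sheet:
  Assets:      Securities −£508B, Loans to banks −£313B
  Liabilities: Bank reserves −£898B, Currency in circulation +£77B
Commercial banking system:
  Assets:      Reserves at CB −£898B, Securities +£413B
  Liabilities: Checkable deposits −£172B, Borrowings from CB −£313B
So the change in checkable deposits held by the non-bank public at commercial banks is -£172 billion.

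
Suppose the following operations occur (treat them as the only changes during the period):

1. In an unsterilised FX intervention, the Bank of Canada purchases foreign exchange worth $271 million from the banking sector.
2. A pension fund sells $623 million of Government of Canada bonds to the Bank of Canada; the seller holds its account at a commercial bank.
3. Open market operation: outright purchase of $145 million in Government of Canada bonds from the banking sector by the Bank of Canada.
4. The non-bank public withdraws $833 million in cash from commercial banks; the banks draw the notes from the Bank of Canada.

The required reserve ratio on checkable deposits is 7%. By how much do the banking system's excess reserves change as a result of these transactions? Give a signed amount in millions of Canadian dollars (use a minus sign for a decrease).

FX purchase $271 million: reserves +$271M, deposits 0.
Asset purchase (from non-banks) $623 million: reserves +$623M, deposits +$623M.
OMO purchase (from banks) $145 million: reserves +$145M, deposits 0.
Currency withdrawal $833 million: reserves −$833M, deposits −$833M.
Totals: Δreserves = +$206M, Δdeposits = −$210M.
Δrequired reserves = 7% × −$210M = −$14.7M.
Δexcess reserves = Δreserves − Δrequired = +$206M − (−$14.7M) = +$220.7 million.

+$220.7 million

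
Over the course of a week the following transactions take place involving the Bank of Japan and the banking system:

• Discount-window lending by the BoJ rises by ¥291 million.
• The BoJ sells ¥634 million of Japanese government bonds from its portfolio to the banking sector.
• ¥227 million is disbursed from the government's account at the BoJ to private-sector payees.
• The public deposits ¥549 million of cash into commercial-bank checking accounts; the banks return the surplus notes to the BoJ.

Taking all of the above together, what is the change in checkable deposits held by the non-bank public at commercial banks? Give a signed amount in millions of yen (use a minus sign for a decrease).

Discount-window loan ¥291 million: the counterparty is a bank, so public deposits are unchanged → 0.
OMO sale (to banks) ¥634 million: the counterparty is a bank, so public deposits are unchanged → 0.
Government spending ¥227 million: non-bank counterparties' bank balances rise → +¥227M.
Currency deposit ¥549 million: non-bank counterparties' bank balances rise → +¥549M.
Net: 0 + 0 + 227 + 549 = +¥776 million.

+¥776 million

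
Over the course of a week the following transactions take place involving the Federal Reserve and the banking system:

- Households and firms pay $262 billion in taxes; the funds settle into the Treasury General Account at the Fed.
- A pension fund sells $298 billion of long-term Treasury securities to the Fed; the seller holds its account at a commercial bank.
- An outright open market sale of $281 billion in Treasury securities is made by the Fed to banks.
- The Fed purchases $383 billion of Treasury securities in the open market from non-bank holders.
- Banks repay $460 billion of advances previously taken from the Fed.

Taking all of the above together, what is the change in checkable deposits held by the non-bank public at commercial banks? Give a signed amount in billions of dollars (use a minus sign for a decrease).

Fed balance sheet:
  Assets:      Securities +$400B, Loans to banks −$460B
  Liabilities: Bank reserves −$322B, Government deposits +$262B
Commercial banking system:
  Assets:      Reserves at CB −$322B, Securities +$281B
  Liabilities: Checkable deposits +$419B, Borrowings from CB −$460B
So the change in checkable deposits held by the non-bank public at commercial banks is +$419 billion.

+$419 billion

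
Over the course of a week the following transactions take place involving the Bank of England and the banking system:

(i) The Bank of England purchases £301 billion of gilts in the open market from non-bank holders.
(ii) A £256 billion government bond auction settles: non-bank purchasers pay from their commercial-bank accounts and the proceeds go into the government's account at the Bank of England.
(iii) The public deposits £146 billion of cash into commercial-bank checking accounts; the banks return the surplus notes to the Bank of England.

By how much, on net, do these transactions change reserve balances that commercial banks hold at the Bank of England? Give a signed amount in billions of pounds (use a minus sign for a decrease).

+£191 billion

Asset purchase (from non-banks) £301 billion: the Bank of England pays by crediting reserve accounts → +£301B.
Government account inflow £256 billion: funds move from bank reserves into the government account → −£256B.
Currency deposit £146 billion: returned notes are swapped for reserve credit → +£146B.
Net: 301 − 256 + 146 = +£191 billion.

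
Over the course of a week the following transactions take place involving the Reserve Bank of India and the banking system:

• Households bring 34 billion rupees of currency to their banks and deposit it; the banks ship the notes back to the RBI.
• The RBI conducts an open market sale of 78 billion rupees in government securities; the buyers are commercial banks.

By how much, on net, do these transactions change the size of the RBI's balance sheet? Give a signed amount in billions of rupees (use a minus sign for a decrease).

-78 billion

RBI balance sheet:
  Assets:      Securities −78B
  Liabilities: Bank reserves −44B, Currency in circulation −34B
Change in total RBI assets = -78 billion.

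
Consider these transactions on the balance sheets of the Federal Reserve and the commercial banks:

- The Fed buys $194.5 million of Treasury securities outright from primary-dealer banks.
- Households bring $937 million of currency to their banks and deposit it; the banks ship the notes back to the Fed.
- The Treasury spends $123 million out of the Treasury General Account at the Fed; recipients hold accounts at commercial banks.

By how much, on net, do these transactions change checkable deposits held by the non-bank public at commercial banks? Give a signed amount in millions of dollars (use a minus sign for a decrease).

Fed balance sheet:
  Assets:      Securities +$194.5M
  Liabilities: Bank reserves +$1254.5M, Currency in circulation −$937M, Government deposits −$123M
Commercial banking system:
  Assets:      Reserves at CB +$1254.5M, Securities −$194.5M
  Liabilities: Checkable deposits +$1060M
So the change in checkable deposits held by the non-bank public at commercial banks is +$1060 million.

+$1060 million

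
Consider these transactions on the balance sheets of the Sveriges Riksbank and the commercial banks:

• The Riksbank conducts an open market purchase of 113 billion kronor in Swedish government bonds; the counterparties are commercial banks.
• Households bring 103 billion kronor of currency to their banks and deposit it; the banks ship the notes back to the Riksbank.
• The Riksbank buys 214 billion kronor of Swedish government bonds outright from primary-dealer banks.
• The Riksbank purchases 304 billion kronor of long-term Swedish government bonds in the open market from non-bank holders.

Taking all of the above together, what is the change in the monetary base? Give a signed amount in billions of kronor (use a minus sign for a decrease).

+631 billion

Riksbank balance sheet:
  Assets:      Securities +631B
  Liabilities: Bank reserves +734B, Currency in circulation −103B
Monetary base = currency + reserves: −103B + (+734B) = +631 billion.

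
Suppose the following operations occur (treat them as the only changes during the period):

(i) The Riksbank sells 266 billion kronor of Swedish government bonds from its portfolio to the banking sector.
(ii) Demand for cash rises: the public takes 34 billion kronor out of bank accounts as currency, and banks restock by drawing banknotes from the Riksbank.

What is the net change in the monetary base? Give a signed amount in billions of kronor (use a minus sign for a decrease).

Riksbank balance sheet:
  Assets:      Securities −266B
  Liabilities: Bank reserves −300B, Currency in circulation +34B
Monetary base = currency + reserves: +34B + (−300B) = -266 billion.

-266 billion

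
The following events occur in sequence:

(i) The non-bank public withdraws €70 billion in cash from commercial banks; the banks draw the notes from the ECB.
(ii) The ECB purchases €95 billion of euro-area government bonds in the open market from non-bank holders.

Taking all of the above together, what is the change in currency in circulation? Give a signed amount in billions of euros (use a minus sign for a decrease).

ECB balance sheet:
  Assets:      Securities +€95B
  Liabilities: Bank reserves +€25B, Currency in circulation +€70B
So the change in currency in circulation is +€70 billion.

+€70 billion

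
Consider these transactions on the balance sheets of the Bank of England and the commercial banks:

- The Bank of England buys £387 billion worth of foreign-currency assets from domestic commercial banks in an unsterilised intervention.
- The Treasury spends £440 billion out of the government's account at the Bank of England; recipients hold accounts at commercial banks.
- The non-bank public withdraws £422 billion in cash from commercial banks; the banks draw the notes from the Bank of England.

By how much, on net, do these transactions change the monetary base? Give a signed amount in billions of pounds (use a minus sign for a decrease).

FX purchase £387 billion: Bank of England balance sheet expands → +£387B.
Government spending £440 billion: a non-base liability converts back to reserves → +£440B.
Currency withdrawal £422 billion: just a shift between currency and reserves — both are base money → 0.
Net: 387 + 440 + 0 = +£827 billion.

+£827 billion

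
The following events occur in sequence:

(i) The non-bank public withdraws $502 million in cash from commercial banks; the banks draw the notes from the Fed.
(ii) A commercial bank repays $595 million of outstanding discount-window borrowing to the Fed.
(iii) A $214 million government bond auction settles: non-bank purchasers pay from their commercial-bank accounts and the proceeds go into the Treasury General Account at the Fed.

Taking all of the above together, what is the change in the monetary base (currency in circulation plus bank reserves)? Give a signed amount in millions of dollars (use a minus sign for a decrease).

-$809 million

Currency withdrawal $502 million: just a shift between currency and reserves — both are base money → 0.
Discount-window repayment $595 million: Fed balance sheet contracts → −$595M.
Government account inflow $214 million: reserves shift to a non-base liability → −$214M.
Net: 0 − 595 − 214 = -$809 million.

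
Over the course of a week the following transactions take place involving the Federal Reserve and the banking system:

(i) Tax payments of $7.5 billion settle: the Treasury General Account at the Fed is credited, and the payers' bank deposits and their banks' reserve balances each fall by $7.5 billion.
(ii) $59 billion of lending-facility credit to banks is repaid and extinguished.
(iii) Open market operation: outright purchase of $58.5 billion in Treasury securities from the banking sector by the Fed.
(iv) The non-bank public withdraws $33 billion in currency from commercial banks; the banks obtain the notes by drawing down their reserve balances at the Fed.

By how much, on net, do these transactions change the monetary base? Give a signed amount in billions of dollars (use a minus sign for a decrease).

-$8 billion

Fed balance sheet:
  Assets:      Securities +$58.5B, Loans to banks −$59B
  Liabilities: Bank reserves −$41B, Currency in circulation +$33B, Government deposits +$7.5B
Monetary base = currency + reserves: +$33B + (−$41B) = -$8 billion.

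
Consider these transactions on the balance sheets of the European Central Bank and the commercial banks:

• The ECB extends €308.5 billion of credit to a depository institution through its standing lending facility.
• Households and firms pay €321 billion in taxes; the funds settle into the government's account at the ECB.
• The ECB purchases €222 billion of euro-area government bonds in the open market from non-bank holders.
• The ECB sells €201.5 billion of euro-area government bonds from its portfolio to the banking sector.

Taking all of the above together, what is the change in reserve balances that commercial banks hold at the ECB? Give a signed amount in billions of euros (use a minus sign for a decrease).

Discount-window loan €308.5 billion: the loan is credited to the bank's reserve account → +€308.5B.
Government account inflow €321 billion: funds move from bank reserves into the government account → −€321B.
Asset purchase (from non-banks) €222 billion: the ECB pays by crediting reserve accounts → +€222B.
OMO sale (to banks) €201.5 billion: the buying banks pay out of their reserve balances → −€201.5B.
Net: 308.5 − 321 + 222 − 201.5 = +€8 billion.

+€8 billion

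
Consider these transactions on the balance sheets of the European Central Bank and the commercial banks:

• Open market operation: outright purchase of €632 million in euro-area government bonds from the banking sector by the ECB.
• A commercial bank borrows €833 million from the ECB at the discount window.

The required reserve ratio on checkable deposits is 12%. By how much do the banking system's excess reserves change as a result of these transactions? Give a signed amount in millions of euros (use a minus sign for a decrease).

+€1465 million

OMO purchase (from banks) €632 million: reserves +€632M, deposits 0.
Discount-window loan €833 million: reserves +€833M, deposits 0.
Totals: Δreserves = +€1465M, Δdeposits = 0.
Δrequired reserves = 12% × 0 = 0.
Δexcess reserves = Δreserves − Δrequired = +€1465M − (0) = +€1465 million.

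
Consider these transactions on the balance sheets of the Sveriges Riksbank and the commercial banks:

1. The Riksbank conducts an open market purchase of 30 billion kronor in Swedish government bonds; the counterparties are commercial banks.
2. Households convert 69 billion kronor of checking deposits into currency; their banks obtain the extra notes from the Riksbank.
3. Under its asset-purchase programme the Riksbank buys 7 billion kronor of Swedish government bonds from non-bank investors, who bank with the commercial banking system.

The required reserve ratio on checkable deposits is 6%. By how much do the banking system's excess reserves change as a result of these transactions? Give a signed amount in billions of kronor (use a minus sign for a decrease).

OMO purchase (from banks) 30 billion kronor: reserves +30B, deposits 0.
Currency withdrawal 69 billion kronor: reserves −69B, deposits −69B.
Asset purchase (from non-banks) 7 billion kronor: reserves +7B, deposits +7B.
Totals: Δreserves = −32B, Δdeposits = −62B.
Δrequired reserves = 6% × −62B = −3.72B.
Δexcess reserves = Δreserves − Δrequired = −32B − (−3.72B) = -28.28 billion.

-28.28 billion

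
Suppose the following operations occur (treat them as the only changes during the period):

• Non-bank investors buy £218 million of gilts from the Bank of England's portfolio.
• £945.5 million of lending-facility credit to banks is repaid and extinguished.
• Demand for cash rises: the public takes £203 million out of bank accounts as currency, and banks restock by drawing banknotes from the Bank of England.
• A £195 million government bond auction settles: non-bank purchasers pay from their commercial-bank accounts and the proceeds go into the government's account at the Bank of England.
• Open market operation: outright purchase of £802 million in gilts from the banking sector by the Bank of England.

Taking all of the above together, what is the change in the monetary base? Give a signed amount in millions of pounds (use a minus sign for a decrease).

-£556.5 million

Asset sale (to non-banks) £218 million: Bank of England balance sheet contracts → −£218M.
Discount-window repayment £945.5 million: Bank of England balance sheet contracts → −£945.5M.
Currency withdrawal £203 million: just a shift between currency and reserves — both are base money → 0.
Government account inflow £195 million: reserves shift to a non-base liability → −£195M.
OMO purchase (from banks) £802 million: Bank of England balance sheet expands → +£802M.
Net: −218 − 945.5 + 0 − 195 + 802 = -£556.5 million.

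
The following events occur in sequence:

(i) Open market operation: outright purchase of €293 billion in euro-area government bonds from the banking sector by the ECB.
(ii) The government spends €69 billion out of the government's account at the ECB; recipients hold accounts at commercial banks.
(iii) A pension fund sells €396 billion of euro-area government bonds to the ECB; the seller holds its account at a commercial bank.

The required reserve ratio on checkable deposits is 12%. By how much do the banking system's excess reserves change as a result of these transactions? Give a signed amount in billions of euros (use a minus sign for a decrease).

OMO purchase (from banks) €293 billion: reserves +€293B, deposits 0.
Government spending €69 billion: reserves +€69B, deposits +€69B.
Asset purchase (from non-banks) €396 billion: reserves +€396B, deposits +€396B.
Totals: Δreserves = +€758B, Δdeposits = +€465B.
Δrequired reserves = 12% × +€465B = +€55.8B.
Δexcess reserves = Δreserves − Δrequired = +€758B − (+€55.8B) = +€702.2 billion.

+€702.2 billion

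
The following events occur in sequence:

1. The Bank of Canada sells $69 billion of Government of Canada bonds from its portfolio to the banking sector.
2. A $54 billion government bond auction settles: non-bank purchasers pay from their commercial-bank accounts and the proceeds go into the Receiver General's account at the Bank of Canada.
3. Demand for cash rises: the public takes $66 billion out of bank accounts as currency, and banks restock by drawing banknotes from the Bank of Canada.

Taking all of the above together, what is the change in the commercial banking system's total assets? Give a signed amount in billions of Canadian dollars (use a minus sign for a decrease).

-$120 billion

OMO sale (to banks) $69 billion: just an asset swap on bank balance sheets → 0.
Government account inflow $54 billion: bank balance sheets shrink → −$54B.
Currency withdrawal $66 billion: bank balance sheets shrink → −$66B.
Net: 0 − 54 − 66 = -$120 billion.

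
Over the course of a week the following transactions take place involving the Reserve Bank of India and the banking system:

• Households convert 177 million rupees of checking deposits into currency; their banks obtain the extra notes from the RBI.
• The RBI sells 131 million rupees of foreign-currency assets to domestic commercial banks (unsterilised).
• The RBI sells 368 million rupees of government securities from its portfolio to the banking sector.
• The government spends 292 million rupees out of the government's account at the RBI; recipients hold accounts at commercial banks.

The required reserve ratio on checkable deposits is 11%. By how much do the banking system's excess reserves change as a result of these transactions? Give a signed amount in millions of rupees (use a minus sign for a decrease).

Currency withdrawal 177 million rupees: reserves −177M, deposits −177M.
FX sale 131 million rupees: reserves −131M, deposits 0.
OMO sale (to banks) 368 million rupees: reserves −368M, deposits 0.
Government spending 292 million rupees: reserves +292M, deposits +292M.
Totals: Δreserves = −384M, Δdeposits = +115M.
Δrequired reserves = 11% × +115M = +12.65M.
Δexcess reserves = Δreserves − Δrequired = −384M − (+12.65M) = -396.65 million.

-396.65 million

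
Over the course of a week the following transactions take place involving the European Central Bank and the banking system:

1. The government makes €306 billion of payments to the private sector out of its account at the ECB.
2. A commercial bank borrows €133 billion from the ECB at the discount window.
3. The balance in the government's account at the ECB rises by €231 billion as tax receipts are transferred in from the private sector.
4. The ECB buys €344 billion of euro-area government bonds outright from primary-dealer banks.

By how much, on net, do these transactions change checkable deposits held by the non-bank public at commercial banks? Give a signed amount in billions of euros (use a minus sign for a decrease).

Government spending €306 billion: non-bank counterparties' bank balances rise → +€306B.
Discount-window loan €133 billion: the counterparty is a bank, so public deposits are unchanged → 0.
Government account inflow €231 billion: non-bank counterparties' bank balances fall → −€231B.
OMO purchase (from banks) €344 billion: the counterparty is a bank, so public deposits are unchanged → 0.
Net: 306 + 0 − 231 + 0 = +€75 billion.

+€75 billion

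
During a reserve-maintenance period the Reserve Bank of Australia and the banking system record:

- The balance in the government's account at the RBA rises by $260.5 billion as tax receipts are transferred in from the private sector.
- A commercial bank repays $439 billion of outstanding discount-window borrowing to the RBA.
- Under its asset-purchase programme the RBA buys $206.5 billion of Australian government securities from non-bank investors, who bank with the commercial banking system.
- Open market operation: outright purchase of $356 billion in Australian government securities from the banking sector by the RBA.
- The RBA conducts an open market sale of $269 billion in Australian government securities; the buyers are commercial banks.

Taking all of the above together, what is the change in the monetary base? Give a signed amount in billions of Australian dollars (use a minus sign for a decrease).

-$406 billion

Government account inflow $260.5 billion: reserves shift to a non-base liability → −$260.5B.
Discount-window repayment $439 billion: RBA balance sheet contracts → −$439B.
Asset purchase (from non-banks) $206.5 billion: RBA balance sheet expands → +$206.5B.
OMO purchase (from banks) $356 billion: RBA balance sheet expands → +$356B.
OMO sale (to banks) $269 billion: RBA balance sheet contracts → −$269B.
Net: −260.5 − 439 + 206.5 + 356 − 269 = -$406 billion.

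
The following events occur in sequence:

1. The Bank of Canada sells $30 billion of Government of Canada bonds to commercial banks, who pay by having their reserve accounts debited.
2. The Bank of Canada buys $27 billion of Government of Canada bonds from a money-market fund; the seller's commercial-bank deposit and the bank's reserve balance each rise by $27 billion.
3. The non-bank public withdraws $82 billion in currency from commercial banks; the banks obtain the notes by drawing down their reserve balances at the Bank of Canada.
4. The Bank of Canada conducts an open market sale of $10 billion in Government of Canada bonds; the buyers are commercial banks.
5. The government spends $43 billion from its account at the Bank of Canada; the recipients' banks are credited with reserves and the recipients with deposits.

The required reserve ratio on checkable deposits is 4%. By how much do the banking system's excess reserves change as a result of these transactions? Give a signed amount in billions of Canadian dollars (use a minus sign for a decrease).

OMO sale (to banks) $30 billion: reserves −$30B, deposits 0.
Asset purchase (from non-banks) $27 billion: reserves +$27B, deposits +$27B.
Currency withdrawal $82 billion: reserves −$82B, deposits −$82B.
OMO sale (to banks) $10 billion: reserves −$10B, deposits 0.
Government spending $43 billion: reserves +$43B, deposits +$43B.
Totals: Δreserves = −$52B, Δdeposits = −$12B.
Δrequired reserves = 4% × −$12B = −$0.48B.
Δexcess reserves = Δreserves − Δrequired = −$52B − (−$0.48B) = -$51.52 billion.

-$51.52 billion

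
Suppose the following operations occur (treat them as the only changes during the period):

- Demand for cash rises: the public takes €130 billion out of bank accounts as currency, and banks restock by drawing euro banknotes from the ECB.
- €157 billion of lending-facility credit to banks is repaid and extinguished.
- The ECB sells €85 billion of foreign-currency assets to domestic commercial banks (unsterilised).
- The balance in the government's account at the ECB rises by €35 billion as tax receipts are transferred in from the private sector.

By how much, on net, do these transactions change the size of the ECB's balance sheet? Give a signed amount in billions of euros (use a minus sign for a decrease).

Currency withdrawal €130 billion: only the composition of liabilities changes → 0.
Discount-window repayment €157 billion: an ECB asset is shed → −€157B.
FX sale €85 billion: an ECB asset is shed → −€85B.
Government account inflow €35 billion: only the composition of liabilities changes → 0.
Net: 0 − 157 − 85 + 0 = -€242 billion.

-€242 billion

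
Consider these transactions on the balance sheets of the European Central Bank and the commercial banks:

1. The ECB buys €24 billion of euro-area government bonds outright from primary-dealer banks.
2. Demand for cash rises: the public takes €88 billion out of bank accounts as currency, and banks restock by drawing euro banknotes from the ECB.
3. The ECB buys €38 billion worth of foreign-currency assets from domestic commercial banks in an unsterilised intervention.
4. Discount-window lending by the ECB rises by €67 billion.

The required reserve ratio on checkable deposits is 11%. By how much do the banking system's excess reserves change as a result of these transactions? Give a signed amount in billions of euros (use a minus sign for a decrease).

+€50.68 billion

OMO purchase (from banks) €24 billion: reserves +€24B, deposits 0.
Currency withdrawal €88 billion: reserves −€88B, deposits −€88B.
FX purchase €38 billion: reserves +€38B, deposits 0.
Discount-window loan €67 billion: reserves +€67B, deposits 0.
Totals: Δreserves = +€41B, Δdeposits = −€88B.
Δrequired reserves = 11% × −€88B = −€9.68B.
Δexcess reserves = Δreserves − Δrequired = +€41B − (−€9.68B) = +€50.68 billion.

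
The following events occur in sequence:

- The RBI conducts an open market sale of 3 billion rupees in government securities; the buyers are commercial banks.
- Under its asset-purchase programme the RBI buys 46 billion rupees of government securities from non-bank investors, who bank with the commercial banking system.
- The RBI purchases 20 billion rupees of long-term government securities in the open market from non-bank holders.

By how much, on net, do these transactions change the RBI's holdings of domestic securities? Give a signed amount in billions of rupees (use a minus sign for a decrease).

+63 billion

RBI balance sheet:
  Assets:      Securities +63B
  Liabilities: Bank reserves +63B
Commercial banking system:
  Assets:      Reserves at CB +63B, Securities +3B
  Liabilities: Checkable deposits +66B
So the change in the RBI's holdings of domestic securities is +63 billion.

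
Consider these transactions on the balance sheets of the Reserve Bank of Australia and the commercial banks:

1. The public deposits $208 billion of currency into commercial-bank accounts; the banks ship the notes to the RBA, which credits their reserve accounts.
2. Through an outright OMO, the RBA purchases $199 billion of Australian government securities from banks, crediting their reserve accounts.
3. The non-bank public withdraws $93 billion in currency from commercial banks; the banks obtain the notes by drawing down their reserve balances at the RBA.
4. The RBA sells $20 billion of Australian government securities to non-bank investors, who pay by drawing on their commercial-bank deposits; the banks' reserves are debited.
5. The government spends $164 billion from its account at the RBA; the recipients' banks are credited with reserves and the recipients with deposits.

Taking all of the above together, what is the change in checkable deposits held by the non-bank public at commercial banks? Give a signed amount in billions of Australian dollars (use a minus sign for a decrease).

+$259 billion

RBA balance sheet:
  Assets:      Securities +$179B
  Liabilities: Bank reserves +$458B, Currency in circulation −$115B, Government deposits −$164B
Commercial banking system:
  Assets:      Reserves at CB +$458B, Securities −$199B
  Liabilities: Checkable deposits +$259B
So the change in checkable deposits held by the non-bank public at commercial banks is +$259 billion.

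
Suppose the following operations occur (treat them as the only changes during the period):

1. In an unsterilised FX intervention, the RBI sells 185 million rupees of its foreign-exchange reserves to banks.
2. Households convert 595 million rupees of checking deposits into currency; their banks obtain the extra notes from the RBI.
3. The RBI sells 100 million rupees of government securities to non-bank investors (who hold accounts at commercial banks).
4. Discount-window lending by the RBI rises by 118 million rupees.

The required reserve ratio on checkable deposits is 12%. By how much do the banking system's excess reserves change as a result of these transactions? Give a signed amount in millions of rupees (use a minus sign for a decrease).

FX sale 185 million rupees: reserves −185M, deposits 0.
Currency withdrawal 595 million rupees: reserves −595M, deposits −595M.
Asset sale (to non-banks) 100 million rupees: reserves −100M, deposits −100M.
Discount-window loan 118 million rupees: reserves +118M, deposits 0.
Totals: Δreserves = −762M, Δdeposits = −695M.
Δrequired reserves = 12% × −695M = −83.4M.
Δexcess reserves = Δreserves − Δrequired = −762M − (−83.4M) = -678.6 million.

-678.6 million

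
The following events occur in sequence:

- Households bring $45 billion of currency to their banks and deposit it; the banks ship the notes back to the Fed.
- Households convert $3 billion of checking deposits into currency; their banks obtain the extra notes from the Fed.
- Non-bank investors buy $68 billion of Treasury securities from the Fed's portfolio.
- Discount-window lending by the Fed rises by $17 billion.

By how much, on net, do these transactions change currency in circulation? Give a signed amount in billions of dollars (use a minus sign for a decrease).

Currency deposit $45 billion: notes return to the central bank → −$45B.
Currency withdrawal $3 billion: notes leave the central bank → +$3B.
Asset sale (to non-banks) $68 billion: no currency enters or leaves circulation → 0.
Discount-window loan $17 billion: no currency enters or leaves circulation → 0.
Net: −45 + 3 + 0 + 0 = -$42 billion.

-$42 billion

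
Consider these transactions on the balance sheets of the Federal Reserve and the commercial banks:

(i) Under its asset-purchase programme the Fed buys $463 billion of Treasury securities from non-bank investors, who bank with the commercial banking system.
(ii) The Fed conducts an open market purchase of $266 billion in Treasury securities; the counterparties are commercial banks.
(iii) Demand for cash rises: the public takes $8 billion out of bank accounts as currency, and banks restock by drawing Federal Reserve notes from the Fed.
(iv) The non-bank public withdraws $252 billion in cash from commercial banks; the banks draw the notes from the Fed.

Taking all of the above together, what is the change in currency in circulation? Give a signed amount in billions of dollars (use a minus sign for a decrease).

+$260 billion

Fed balance sheet:
  Assets:      Securities +$729B
  Liabilities: Bank reserves +$469B, Currency in circulation +$260B
Commercial banking system:
  Assets:      Reserves at CB +$469B, Securities −$266B
  Liabilities: Checkable deposits +$203B
So the change in currency in circulation is +$260 billion.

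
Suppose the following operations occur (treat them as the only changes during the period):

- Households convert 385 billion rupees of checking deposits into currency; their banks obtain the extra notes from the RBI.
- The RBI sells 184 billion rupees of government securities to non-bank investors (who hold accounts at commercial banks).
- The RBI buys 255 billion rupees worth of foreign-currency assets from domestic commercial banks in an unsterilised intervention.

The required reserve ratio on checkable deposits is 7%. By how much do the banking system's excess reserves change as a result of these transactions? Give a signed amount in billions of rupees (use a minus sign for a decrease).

-274.17 billion

Currency withdrawal 385 billion rupees: reserves −385B, deposits −385B.
Asset sale (to non-banks) 184 billion rupees: reserves −184B, deposits −184B.
FX purchase 255 billion rupees: reserves +255B, deposits 0.
Totals: Δreserves = −314B, Δdeposits = −569B.
Δrequired reserves = 7% × −569B = −39.83B.
Δexcess reserves = Δreserves − Δrequired = −314B − (−39.83B) = -274.17 billion.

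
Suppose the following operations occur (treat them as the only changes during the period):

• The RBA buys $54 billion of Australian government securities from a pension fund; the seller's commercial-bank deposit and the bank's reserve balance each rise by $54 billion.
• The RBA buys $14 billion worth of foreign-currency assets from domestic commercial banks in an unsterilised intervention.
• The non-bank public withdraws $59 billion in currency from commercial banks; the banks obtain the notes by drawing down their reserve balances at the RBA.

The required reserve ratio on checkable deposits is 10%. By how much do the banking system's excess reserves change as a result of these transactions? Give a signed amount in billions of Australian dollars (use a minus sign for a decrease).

+$9.5 billion

Asset purchase (from non-banks) $54 billion: reserves +$54B, deposits +$54B.
FX purchase $14 billion: reserves +$14B, deposits 0.
Currency withdrawal $59 billion: reserves −$59B, deposits −$59B.
Totals: Δreserves = +$9B, Δdeposits = −$5B.
Δrequired reserves = 10% × −$5B = −$0.5B.
Δexcess reserves = Δreserves − Δrequired = +$9B − (−$0.5B) = +$9.5 billion.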